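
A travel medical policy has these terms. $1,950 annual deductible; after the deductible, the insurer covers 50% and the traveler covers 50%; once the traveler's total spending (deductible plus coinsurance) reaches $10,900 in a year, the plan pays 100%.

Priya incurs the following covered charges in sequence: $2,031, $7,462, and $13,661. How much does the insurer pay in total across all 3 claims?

$12,254

#1 ($2,031): $1,950 finishes the deductible; $81 goes to coinsurance; 50% of $81 = $40.50. Traveler pays $1,990.50; OOP now $1,990.50. Insurer: $2,031 − $1,990.50 = $40.50.
#2 ($7,462): 50% coinsurance on $7,462 = $3,731. Cost to traveler: $3,731. OOP to date $5,721.50. Insurer: $7,462 − $3,731 = $3,731.
#3 ($13,661): 50% coinsurance on $13,661 = $6,830.50. That would push OOP to $12,552, over the $10,900 cap, so traveler pays $10,900 − $5,721.50 = $5,178.50. Insurer: $13,661 − $5,178.50 = $8,482.50.
Insurer total: $40.50 + $3,731 + $8,482.50 = $12,254.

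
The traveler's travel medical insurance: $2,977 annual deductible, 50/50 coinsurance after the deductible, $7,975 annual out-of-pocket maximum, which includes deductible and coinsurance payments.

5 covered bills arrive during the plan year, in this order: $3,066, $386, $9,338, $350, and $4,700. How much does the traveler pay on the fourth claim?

Claim 1 ($3,066): $2,977 finishes the deductible; $89 goes to coinsurance; 50% of $89 = $44.50. Traveler pays $3,021.50; OOP now $3,021.50.
Claim 2 ($386): 50% coinsurance on $386 = $193. Traveler owes $193 (running OOP $3,214.50).
Claim 3 ($9,338): deductible met; 50% of $9,338 = $4,669. Traveler pays $4,669; OOP now $7,883.50.
Claim 4 ($350): deductible already satisfied, so traveler's share is 50% × $350 = $175. Adding that to $7,883.50 gives $8,058.50, past the $7,975 cap; traveler pays only $7,975 − $7,883.50 = $91.50.

$91.50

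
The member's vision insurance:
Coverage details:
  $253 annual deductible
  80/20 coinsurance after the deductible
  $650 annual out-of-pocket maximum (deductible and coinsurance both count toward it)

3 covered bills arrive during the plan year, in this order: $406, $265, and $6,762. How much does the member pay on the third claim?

Bill 1, $406: $253 to deductible, leaving $153; 20% of $153 = $30.60. Member pays $283.60; OOP now $283.60.
Bill 2, $265: deductible already satisfied, so member's share is 20% × $265 = $53. Member pays $53; OOP now $336.60.
Bill 3, $6,762: deductible already satisfied, so member's share is 20% × $6,762 = $1,352.40. That would push OOP to $1,689, over the $650 cap, so member pays $650 − $336.60 = $313.40.

$313.40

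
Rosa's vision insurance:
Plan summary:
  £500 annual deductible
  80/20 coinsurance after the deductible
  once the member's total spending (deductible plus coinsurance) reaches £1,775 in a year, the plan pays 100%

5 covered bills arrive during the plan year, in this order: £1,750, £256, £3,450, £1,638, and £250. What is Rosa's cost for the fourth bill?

£283.80

Bill 1, £1,750: £500 finishes the deductible; £1,250 goes to coinsurance; coinsurance £1,250 × 20% = £250. Member pays £750; OOP now £750.
Bill 2, £256: deductible already satisfied, so member's share is 20% × £256 = £51.20. Member pays £51.20; OOP now £801.20.
Bill 3, £3,450: 20% coinsurance on £3,450 = £690. Member owes £690 (running OOP £1,491.20).
Bill 4, £1,638: deductible met; 20% of £1,638 = £327.60. Adding that to £1,491.20 gives £1,818.80, past the £1,775 cap; member pays only £1,775 − £1,491.20 = £283.80.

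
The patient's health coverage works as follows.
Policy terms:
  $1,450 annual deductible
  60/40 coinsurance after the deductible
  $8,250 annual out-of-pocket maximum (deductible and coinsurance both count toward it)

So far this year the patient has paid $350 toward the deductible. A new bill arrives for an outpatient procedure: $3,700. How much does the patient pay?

$350 of the $1,450 deductible is already met, leaving $1,100.
That leaves $3,700 − $1,100 = $2,600 for coinsurance.
40% of $2,600 = $1,040 falls to the patient.
Patient responsibility before any cap: $1,100 + $1,040 = $2,140.
Cumulative spending $350 + $2,140 = $2,490 stays under the $8,250 maximum.

$2,140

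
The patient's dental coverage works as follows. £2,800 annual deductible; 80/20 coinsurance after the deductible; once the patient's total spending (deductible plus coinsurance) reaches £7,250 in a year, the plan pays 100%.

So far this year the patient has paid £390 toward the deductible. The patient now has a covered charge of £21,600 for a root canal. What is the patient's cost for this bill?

£390 of the £2,800 deductible is already met, leaving £2,410.
The remaining £19,190 (= £21,600 − £2,410) moves to coinsurance.
Coinsurance: £19,190 × 20% = £3,838.
Patient responsibility before any cap: £2,410 + £3,838 = £6,248.
Year-to-date out-of-pocket becomes £390 + £6,248 = £6,638, still under the £7,250 maximum, so no cap applies.

£6,248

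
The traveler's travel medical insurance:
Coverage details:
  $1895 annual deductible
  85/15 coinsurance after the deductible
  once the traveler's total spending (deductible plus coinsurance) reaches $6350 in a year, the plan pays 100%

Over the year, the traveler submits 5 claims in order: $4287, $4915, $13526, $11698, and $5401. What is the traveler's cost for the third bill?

$2028.90

#1 ($4287): $1895 to deductible, leaving $2392; traveler's 15% is $358.80. Traveler pays $2253.80; OOP now $2253.80.
#2 ($4915): 15% coinsurance on $4915 = $737.25. Traveler owes $737.25 (running OOP $2991.05).
#3 ($13526): deductible already satisfied, so traveler's share is 15% × $13526 = $2028.90. Traveler pays $2028.90; OOP now $5019.95.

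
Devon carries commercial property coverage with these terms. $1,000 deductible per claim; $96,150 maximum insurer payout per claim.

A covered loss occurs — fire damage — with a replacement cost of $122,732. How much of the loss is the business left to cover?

$26,582

Subtract the deductible: $122,732 − $1,000 = $121,732.
$121,732 exceeds the $96,150 limit, so the insurer pays the limit: $96,150.
Out of pocket: $122,732 − $96,150 = $26,582.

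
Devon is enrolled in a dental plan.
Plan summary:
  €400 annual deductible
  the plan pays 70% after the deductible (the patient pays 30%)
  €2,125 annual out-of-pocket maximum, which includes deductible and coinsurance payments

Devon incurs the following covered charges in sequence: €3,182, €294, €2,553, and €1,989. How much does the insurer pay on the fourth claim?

€1,952.70

Bill 1, €3,182: deductible takes €400, €2,782 remains; coinsurance €2,782 × 30% = €834.60. Cost to patient: €1,234.60. OOP to date €1,234.60. Plan pays €3,182 − €1,234.60 = €1,947.40.
Bill 2, €294: deductible met; 30% of €294 = €88.20. Patient pays €88.20; OOP now €1,322.80. Insurer: €294 − €88.20 = €205.80.
Bill 3, €2,553: deductible met; 30% of €2,553 = €765.90. Patient pays €765.90; OOP now €2,088.70. Insurer: €2,553 − €765.90 = €1,787.10.
Bill 4, €1,989: 30% coinsurance on €1,989 = €596.70. Adding that to €2,088.70 gives €2,685.40, past the €2,125 cap; patient pays only €2,125 − €2,088.70 = €36.30. Insurer: €1,989 − €36.30 = €1,952.70.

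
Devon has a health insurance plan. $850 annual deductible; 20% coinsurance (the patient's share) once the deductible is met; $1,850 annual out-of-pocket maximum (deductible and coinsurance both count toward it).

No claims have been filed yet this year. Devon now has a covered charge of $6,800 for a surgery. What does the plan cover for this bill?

$4,950

The full $850 deductible is still open; $850 of this bill applies to it.
The remaining $5,950 (= $6,800 − $850) moves to coinsurance.
Coinsurance: $5,950 × 20% = $1,190.
That puts the patient's cost at $850 + $1,190 = $2,040 before any cap.
That would bring total out-of-pocket to $2,040, past the $1,850 cap. The patient is capped at $1,850 − $0 = $1,850 on this claim.
Insurer pays the balance: $6,800 − $1,850 = $4,950.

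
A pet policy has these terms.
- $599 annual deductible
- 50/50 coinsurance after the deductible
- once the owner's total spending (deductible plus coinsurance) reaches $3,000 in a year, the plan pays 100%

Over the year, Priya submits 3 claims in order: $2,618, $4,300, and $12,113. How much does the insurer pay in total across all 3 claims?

Claim 1 — $2,618: $599 to deductible, leaving $2,019; coinsurance $2,019 × 50% = $1,009.50. Cost to owner: $1,608.50. OOP to date $1,608.50. Plan pays $2,618 − $1,608.50 = $1,009.50.
Claim 2 — $4,300: 50% coinsurance on $4,300 = $2,150. That would push OOP to $3,758.50, over the $3,000 cap, so owner pays $3,000 − $1,608.50 = $1,391.50. Plan pays $4,300 − $1,391.50 = $2,908.50.
Claim 3 — $12,113: deductible already satisfied, so owner's share is 50% × $12,113 = $6,056.50. OOP would hit $9,056.50 > $3,000, so the cap limits the owner to $3,000 − $3,000 = $0. Insurer: $12,113 − $0 = $12,113.
Insurer total = bills − owner's total = $19,031 − $3,000 = $16,031.

$16,031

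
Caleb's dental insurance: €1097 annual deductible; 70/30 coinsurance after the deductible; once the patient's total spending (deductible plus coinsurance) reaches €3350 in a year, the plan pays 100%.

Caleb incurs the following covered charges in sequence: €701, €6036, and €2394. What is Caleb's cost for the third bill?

€561

#1 (€701): all of it applies to the deductible. Patient owes €701 (running OOP €701).
#2 (€6036): deductible takes €396, €5640 remains; 30% of €5640 = €1692. Patient pays €2088; OOP now €2789.
#3 (€2394): deductible met; 30% of €2394 = €718.20. That would push OOP to €3507.20, over the €3350 cap, so patient pays €3350 − €2789 = €561.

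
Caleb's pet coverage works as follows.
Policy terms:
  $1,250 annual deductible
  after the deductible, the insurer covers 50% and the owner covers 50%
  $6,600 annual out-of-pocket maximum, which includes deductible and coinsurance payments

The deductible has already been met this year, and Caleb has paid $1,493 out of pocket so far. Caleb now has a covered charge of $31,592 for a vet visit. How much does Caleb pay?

With the deductible met, the entire $31,592 is subject to coinsurance.
Owner's 50% share of $31,592 is $15,796.
Year-to-date out-of-pocket would reach $1,493 + $15,796 = $17,289, above the $6,600 maximum, so the owner pays only $6,600 − $1,493 = $5,107.

$5,107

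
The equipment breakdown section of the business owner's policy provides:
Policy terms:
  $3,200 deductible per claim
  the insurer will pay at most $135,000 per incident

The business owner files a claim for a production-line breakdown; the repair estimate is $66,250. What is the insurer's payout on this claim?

After the deductible, $66,250 − $3,200 = $63,050 remains.
$63,050 is within the $135,000 limit, so the insurer pays $63,050.

$63,050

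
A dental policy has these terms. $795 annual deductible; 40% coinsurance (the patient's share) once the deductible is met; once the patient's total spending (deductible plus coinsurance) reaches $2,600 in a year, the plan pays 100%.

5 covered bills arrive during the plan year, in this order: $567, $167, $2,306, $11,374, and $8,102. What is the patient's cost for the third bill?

$959

Claim 1 — $567: entire amount goes to the deductible. Patient owes $567 (running OOP $567).
Claim 2 — $167: fully absorbed by the deductible. Cost to patient: $167. OOP to date $734.
Claim 3 — $2,306: $61 finishes the deductible; $2,245 goes to coinsurance; coinsurance $2,245 × 40% = $898. Cost to patient: $959. OOP to date $1,693.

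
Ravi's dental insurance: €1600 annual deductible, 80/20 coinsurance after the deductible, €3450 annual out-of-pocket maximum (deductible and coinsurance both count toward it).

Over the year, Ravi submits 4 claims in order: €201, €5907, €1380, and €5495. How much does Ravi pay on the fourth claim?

€672.40

Claim 1 — €201: all of it applies to the deductible. Patient pays €201; OOP now €201.
Claim 2 — €5907: deductible takes €1399, €4508 remains; patient's 20% is €901.60. Patient pays €2300.60; OOP now €2501.60.
Claim 3 — €1380: 20% coinsurance on €1380 = €276. Patient pays €276; OOP now €2777.60.
Claim 4 — €5495: deductible met; 20% of €5495 = €1099. That would push OOP to €3876.60, over the €3450 cap, so patient pays €3450 − €2777.60 = €672.40.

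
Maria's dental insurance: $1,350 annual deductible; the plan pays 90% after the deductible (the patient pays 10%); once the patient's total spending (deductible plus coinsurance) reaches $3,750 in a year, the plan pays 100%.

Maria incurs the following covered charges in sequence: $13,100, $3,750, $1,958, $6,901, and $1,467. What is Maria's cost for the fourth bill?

Bill 1, $13,100: $1,350 finishes the deductible; $11,750 goes to coinsurance; coinsurance $11,750 × 10% = $1,175. Patient pays $2,525; OOP now $2,525.
Bill 2, $3,750: deductible met; 10% of $3,750 = $375. Patient owes $375 (running OOP $2,900).
Bill 3, $1,958: deductible already satisfied, so patient's share is 10% × $1,958 = $195.80. Patient owes $195.80 (running OOP $3,095.80).
Bill 4, $6,901: deductible already satisfied, so patient's share is 10% × $6,901 = $690.10. OOP would hit $3,785.90 > $3,750, so the cap limits the patient to $3,750 − $3,095.80 = $654.20.

$654.20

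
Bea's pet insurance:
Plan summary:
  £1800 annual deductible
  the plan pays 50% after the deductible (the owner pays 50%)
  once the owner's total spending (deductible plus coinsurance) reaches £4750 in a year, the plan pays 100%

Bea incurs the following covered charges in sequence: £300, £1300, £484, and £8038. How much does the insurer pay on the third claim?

#1 (£300): entire amount goes to the deductible. Cost to owner: £300. OOP to date £300. Plan pays £300 − £300 = £0.
#2 (£1300): all of it applies to the deductible. Cost to owner: £1300. OOP to date £1600. Insurer: £1300 − £1300 = £0.
#3 (£484): £200 to deductible, leaving £284; owner's 50% is £142. Cost to owner: £342. OOP to date £1942. Plan pays £484 − £342 = £142.

£142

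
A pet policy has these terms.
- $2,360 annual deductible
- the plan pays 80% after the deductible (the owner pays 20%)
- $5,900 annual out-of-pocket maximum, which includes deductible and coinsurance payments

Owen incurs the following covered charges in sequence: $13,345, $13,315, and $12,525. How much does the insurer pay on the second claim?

$11,972

Bill 1, $13,345: $2,360 to deductible, leaving $10,985; 20% of $10,985 = $2,197. Owner owes $4,557 (running OOP $4,557). Plan pays $13,345 − $4,557 = $8,788.
Bill 2, $13,315: deductible met; 20% of $13,315 = $2,663. Adding that to $4,557 gives $7,220, past the $5,900 cap; owner pays only $5,900 − $4,557 = $1,343. Insurer: $13,315 − $1,343 = $11,972.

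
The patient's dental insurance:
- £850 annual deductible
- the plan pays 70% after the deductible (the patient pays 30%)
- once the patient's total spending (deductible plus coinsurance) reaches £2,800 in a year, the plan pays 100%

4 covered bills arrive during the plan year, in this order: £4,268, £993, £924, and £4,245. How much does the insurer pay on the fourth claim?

Bill 1, £4,268: £850 finishes the deductible; £3,418 goes to coinsurance; patient's 30% is £1,025.40. Cost to patient: £1,875.40. OOP to date £1,875.40. Plan pays £4,268 − £1,875.40 = £2,392.60.
Bill 2, £993: deductible met; 30% of £993 = £297.90. Patient owes £297.90 (running OOP £2,173.30). Insurer: £993 − £297.90 = £695.10.
Bill 3, £924: deductible met; 30% of £924 = £277.20. Patient pays £277.20; OOP now £2,450.50. Plan pays £924 − £277.20 = £646.80.
Bill 4, £4,245: deductible met; 30% of £4,245 = £1,273.50. That would push OOP to £3,724, over the £2,800 cap, so patient pays £2,800 − £2,450.50 = £349.50. Insurer: £4,245 − £349.50 = £3,895.50.

£3,895.50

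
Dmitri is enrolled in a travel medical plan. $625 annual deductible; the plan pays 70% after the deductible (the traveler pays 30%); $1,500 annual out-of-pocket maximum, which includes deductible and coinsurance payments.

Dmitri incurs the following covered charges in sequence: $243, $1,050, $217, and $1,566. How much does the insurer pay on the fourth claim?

$1,096.20

Claim 1 — $243: all of it applies to the deductible. Cost to traveler: $243. OOP to date $243. Plan pays $243 − $243 = $0.
Claim 2 — $1,050: $382 to deductible, leaving $668; traveler's 30% is $200.40. Traveler owes $582.40 (running OOP $825.40). Insurer: $1,050 − $582.40 = $467.60.
Claim 3 — $217: deductible already satisfied, so traveler's share is 30% × $217 = $65.10. Traveler owes $65.10 (running OOP $890.50). Plan pays $217 − $65.10 = $151.90.
Claim 4 — $1,566: deductible met; 30% of $1,566 = $469.80. Traveler pays $469.80; OOP now $1,360.30. Insurer: $1,566 − $469.80 = $1,096.20.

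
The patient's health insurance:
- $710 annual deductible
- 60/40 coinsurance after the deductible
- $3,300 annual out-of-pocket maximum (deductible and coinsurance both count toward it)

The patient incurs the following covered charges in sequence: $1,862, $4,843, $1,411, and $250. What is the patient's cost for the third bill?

Claim 1 ($1,862): $710 finishes the deductible; $1,152 goes to coinsurance; coinsurance $1,152 × 40% = $460.80. Cost to patient: $1,170.80. OOP to date $1,170.80.
Claim 2 ($4,843): deductible already satisfied, so patient's share is 40% × $4,843 = $1,937.20. Patient pays $1,937.20; OOP now $3,108.
Claim 3 ($1,411): deductible already satisfied, so patient's share is 40% × $1,411 = $564.40. Adding that to $3,108 gives $3,672.40, past the $3,300 cap; patient pays only $3,300 − $3,108 = $192.

$192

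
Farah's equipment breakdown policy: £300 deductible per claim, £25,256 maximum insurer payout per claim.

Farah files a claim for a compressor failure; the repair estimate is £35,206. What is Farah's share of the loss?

Less the £300 deductible: £35,206 − £300 = £34,906.
The £25,256 per-incident cap binds; insurer pays £25,256.
Out of pocket: £35,206 − £25,256 = £9,950.

£9,950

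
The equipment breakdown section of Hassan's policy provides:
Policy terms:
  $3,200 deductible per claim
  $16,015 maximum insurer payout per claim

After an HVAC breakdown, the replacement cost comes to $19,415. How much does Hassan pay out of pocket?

After the deductible, $19,415 − $3,200 = $16,215 remains.
$16,215 exceeds the $16,015 limit, so the insurer pays the limit: $16,015.
Business owner's share is the uncovered remainder: $19,415 − $16,015 = $3,400.

$3,400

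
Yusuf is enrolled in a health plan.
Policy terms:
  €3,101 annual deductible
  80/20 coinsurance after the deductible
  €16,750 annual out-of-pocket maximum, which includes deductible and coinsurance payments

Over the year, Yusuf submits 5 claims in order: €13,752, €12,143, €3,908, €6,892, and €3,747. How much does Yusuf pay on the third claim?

Bill 1, €13,752: €3,101 finishes the deductible; €10,651 goes to coinsurance; patient's 20% is €2,130.20. Cost to patient: €5,231.20. OOP to date €5,231.20.
Bill 2, €12,143: deductible met; 20% of €12,143 = €2,428.60. Patient pays €2,428.60; OOP now €7,659.80.
Bill 3, €3,908: deductible met; 20% of €3,908 = €781.60. Cost to patient: €781.60. OOP to date €8,441.40.

€781.60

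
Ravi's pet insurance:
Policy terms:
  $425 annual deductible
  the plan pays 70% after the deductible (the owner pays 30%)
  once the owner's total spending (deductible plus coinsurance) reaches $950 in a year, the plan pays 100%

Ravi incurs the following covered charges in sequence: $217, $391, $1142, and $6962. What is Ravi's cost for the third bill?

Bill 1, $217: fully absorbed by the deductible. Owner pays $217; OOP now $217.
Bill 2, $391: $208 finishes the deductible; $183 goes to coinsurance; 30% of $183 = $54.90. Owner owes $262.90 (running OOP $479.90).
Bill 3, $1142: deductible already satisfied, so owner's share is 30% × $1142 = $342.60. Cost to owner: $342.60. OOP to date $822.50.

$342.60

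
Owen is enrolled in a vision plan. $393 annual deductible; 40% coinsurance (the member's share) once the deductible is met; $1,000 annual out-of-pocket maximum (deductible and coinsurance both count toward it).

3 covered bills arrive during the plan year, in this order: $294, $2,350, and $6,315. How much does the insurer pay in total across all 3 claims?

Claim 1 ($294): all of it applies to the deductible. Member owes $294 (running OOP $294). Plan pays $294 − $294 = $0.
Claim 2 ($2,350): deductible takes $99, $2,251 remains; coinsurance $2,251 × 40% = $900.40. Together that's $99 + $900.40 = $999.40. Adding that to $294 gives $1,293.40, past the $1,000 cap; member pays only $1,000 − $294 = $706. Plan pays $2,350 − $706 = $1,644.
Claim 3 ($6,315): deductible already satisfied, so member's share is 40% × $6,315 = $2,526. OOP would hit $3,526 > $1,000, so the cap limits the member to $1,000 − $1,000 = $0. Insurer: $6,315 − $0 = $6,315.
Insurer total: $0 + $1,644 + $6,315 = $7,959.

$7,959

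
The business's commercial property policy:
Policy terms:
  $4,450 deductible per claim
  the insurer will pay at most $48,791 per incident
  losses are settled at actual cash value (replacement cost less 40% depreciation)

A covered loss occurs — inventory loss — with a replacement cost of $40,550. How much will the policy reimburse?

$19,880

Actual cash value after 40% depreciation: $40,550 × 60% = $24,330.
Less the $4,450 deductible: $24,330 − $4,450 = $19,880.
That's under the $48,791 cap, so the insurer reimburses the full $19,880.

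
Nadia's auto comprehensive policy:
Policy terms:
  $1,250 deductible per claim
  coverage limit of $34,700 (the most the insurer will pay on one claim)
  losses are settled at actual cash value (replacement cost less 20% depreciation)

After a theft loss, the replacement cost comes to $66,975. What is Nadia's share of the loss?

$32,275

Actual cash value after 20% depreciation: $66,975 × 80% = $53,580.
After the deductible, $53,580 − $1,250 = $52,330 remains.
The $34,700 per-incident cap binds; insurer pays $34,700.
The policyholder bears the rest of the original loss: $66,975 − $34,700 = $32,275.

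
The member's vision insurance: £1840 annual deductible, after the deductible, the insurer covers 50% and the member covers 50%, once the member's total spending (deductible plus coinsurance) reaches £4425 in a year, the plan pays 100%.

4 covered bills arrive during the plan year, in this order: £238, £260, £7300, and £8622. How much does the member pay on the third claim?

Bill 1, £238: fully absorbed by the deductible. Member pays £238; OOP now £238.
Bill 2, £260: fully absorbed by the deductible. Member owes £260 (running OOP £498).
Bill 3, £7300: £1342 to deductible, leaving £5958; member's 50% is £2979. Claim cost before the cap: £1342 + £2979 = £4321. OOP would hit £4819 > £4425, so the cap limits the member to £4425 − £498 = £3927.

£3927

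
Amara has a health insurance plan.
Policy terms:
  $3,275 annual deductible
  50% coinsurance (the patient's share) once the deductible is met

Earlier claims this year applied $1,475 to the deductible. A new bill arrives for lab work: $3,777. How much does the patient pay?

$2,788.50

$1,475 of the $3,275 deductible is already met, leaving $1,800.
The remaining $1,977 (= $3,777 − $1,800) moves to coinsurance.
50% of $1,977 = $988.50 falls to the patient.
Patient responsibility: $1,800 + $988.50 = $2,788.50.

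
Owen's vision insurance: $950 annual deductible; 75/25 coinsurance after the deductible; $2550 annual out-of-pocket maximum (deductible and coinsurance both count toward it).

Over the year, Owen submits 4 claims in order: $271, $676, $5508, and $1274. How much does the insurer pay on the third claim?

#1 ($271): all of it applies to the deductible. Member owes $271 (running OOP $271). Plan pays $271 − $271 = $0.
#2 ($676): entire amount goes to the deductible. Cost to member: $676. OOP to date $947. Plan pays $676 − $676 = $0.
#3 ($5508): deductible takes $3, $5505 remains; coinsurance $5505 × 25% = $1376.25. Member owes $1379.25 (running OOP $2326.25). Plan pays $5508 − $1379.25 = $4128.75.

$4128.75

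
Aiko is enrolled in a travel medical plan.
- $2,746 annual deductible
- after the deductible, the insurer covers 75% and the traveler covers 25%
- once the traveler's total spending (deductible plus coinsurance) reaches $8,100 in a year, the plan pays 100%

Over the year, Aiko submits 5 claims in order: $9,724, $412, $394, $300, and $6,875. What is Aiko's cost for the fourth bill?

$75

Bill 1, $9,724: deductible takes $2,746, $6,978 remains; coinsurance $6,978 × 25% = $1,744.50. Traveler owes $4,490.50 (running OOP $4,490.50).
Bill 2, $412: deductible met; 25% of $412 = $103. Traveler pays $103; OOP now $4,593.50.
Bill 3, $394: deductible already satisfied, so traveler's share is 25% × $394 = $98.50. Traveler owes $98.50 (running OOP $4,692).
Bill 4, $300: 25% coinsurance on $300 = $75. Traveler owes $75 (running OOP $4,767).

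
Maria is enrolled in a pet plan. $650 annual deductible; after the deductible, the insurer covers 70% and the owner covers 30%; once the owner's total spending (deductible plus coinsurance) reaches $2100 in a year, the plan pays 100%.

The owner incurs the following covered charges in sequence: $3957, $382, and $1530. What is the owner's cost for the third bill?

$343.30

#1 ($3957): deductible takes $650, $3307 remains; owner's 30% is $992.10. Cost to owner: $1642.10. OOP to date $1642.10.
#2 ($382): deductible already satisfied, so owner's share is 30% × $382 = $114.60. Owner pays $114.60; OOP now $1756.70.
#3 ($1530): 30% coinsurance on $1530 = $459. OOP would hit $2215.70 > $2100, so the cap limits the owner to $2100 − $1756.70 = $343.30.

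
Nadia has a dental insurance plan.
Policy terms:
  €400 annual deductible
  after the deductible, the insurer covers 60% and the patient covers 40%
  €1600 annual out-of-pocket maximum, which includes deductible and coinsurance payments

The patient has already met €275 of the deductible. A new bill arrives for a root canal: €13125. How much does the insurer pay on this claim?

€11800

Deductible still to meet: €400 − €275 = €125.
The remaining €13000 (= €13125 − €125) moves to coinsurance.
40% of €13000 = €5200 falls to the patient.
So the patient owes €125 + €5200 = €5325 before any cap.
That would bring total out-of-pocket to €5600, past the €1600 cap. The patient is capped at €1600 − €275 = €1325 on this claim.
Insurer pays the balance: €13125 − €1325 = €11800.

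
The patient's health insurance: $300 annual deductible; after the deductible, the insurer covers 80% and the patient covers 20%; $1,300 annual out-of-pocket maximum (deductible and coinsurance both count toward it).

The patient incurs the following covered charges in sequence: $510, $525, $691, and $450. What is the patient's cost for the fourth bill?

Bill 1, $510: deductible takes $300, $210 remains; patient's 20% is $42. Patient owes $342 (running OOP $342).
Bill 2, $525: 20% coinsurance on $525 = $105. Patient pays $105; OOP now $447.
Bill 3, $691: deductible met; 20% of $691 = $138.20. Patient owes $138.20 (running OOP $585.20).
Bill 4, $450: deductible met; 20% of $450 = $90. Patient pays $90; OOP now $675.20.

$90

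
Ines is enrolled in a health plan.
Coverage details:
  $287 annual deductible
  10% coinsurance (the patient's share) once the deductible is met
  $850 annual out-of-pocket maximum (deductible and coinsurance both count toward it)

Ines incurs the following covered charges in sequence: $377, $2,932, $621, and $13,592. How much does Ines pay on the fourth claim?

Bill 1, $377: $287 finishes the deductible; $90 goes to coinsurance; 10% of $90 = $9. Patient owes $296 (running OOP $296).
Bill 2, $2,932: 10% coinsurance on $2,932 = $293.20. Patient pays $293.20; OOP now $589.20.
Bill 3, $621: 10% coinsurance on $621 = $62.10. Cost to patient: $62.10. OOP to date $651.30.
Bill 4, $13,592: deductible already satisfied, so patient's share is 10% × $13,592 = $1,359.20. Adding that to $651.30 gives $2,010.50, past the $850 cap; patient pays only $850 − $651.30 = $198.70.

$198.70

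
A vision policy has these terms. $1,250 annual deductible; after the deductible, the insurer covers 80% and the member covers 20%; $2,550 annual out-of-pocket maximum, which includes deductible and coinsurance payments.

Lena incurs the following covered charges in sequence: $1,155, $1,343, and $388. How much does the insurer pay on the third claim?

$310.40

#1 ($1,155): entire amount goes to the deductible. Cost to member: $1,155. OOP to date $1,155. Insurer: $1,155 − $1,155 = $0.
#2 ($1,343): deductible takes $95, $1,248 remains; 20% of $1,248 = $249.60. Member owes $344.60 (running OOP $1,499.60). Plan pays $1,343 − $344.60 = $998.40.
#3 ($388): deductible already satisfied, so member's share is 20% × $388 = $77.60. Cost to member: $77.60. OOP to date $1,577.20. Plan pays $388 − $77.60 = $310.40.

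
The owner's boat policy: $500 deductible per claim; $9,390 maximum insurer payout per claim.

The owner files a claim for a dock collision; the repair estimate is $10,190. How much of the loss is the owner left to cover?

Subtract the deductible: $10,190 − $500 = $9,690.
Since $9,690 > $9,390, the payout is capped at $9,390.
The owner bears the rest of the original loss: $10,190 − $9,390 = $800.

$800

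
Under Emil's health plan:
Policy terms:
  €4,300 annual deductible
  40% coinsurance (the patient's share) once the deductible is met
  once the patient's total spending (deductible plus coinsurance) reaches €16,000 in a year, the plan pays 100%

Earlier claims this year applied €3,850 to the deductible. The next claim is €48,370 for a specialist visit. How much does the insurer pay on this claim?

€36,220

Remaining deductible: €4,300 − €3,850 = €450.
The remaining €47,920 (= €48,370 − €450) moves to coinsurance.
Patient's 40% share of €47,920 is €19,168.
That puts the patient's cost at €450 + €19,168 = €19,618 before any cap.
Year-to-date out-of-pocket would reach €3,850 + €19,618 = €23,468, above the €16,000 maximum, so the patient pays only €16,000 − €3,850 = €12,150.
Insurer pays the balance: €48,370 − €12,150 = €36,220.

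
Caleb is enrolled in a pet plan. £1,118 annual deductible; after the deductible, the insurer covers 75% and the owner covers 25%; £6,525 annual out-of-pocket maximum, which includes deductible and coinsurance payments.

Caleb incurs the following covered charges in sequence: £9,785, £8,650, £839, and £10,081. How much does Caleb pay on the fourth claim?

Bill 1, £9,785: £1,118 to deductible, leaving £8,667; owner's 25% is £2,166.75. Owner owes £3,284.75 (running OOP £3,284.75).
Bill 2, £8,650: deductible already satisfied, so owner's share is 25% × £8,650 = £2,162.50. Cost to owner: £2,162.50. OOP to date £5,447.25.
Bill 3, £839: deductible met; 25% of £839 = £209.75. Owner pays £209.75; OOP now £5,657.
Bill 4, £10,081: deductible already satisfied, so owner's share is 25% × £10,081 = £2,520.25. OOP would hit £8,177.25 > £6,525, so the cap limits the owner to £6,525 − £5,657 = £868.

£868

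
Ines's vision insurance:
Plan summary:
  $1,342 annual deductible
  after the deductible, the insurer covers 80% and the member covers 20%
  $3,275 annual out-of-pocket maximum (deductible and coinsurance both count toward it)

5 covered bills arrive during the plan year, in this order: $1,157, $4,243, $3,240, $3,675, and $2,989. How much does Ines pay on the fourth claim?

Bill 1, $1,157: entire amount goes to the deductible. Cost to member: $1,157. OOP to date $1,157.
Bill 2, $4,243: $185 to deductible, leaving $4,058; coinsurance $4,058 × 20% = $811.60. Member owes $996.60 (running OOP $2,153.60).
Bill 3, $3,240: 20% coinsurance on $3,240 = $648. Cost to member: $648. OOP to date $2,801.60.
Bill 4, $3,675: 20% coinsurance on $3,675 = $735. Adding that to $2,801.60 gives $3,536.60, past the $3,275 cap; member pays only $3,275 − $2,801.60 = $473.40.

$473.40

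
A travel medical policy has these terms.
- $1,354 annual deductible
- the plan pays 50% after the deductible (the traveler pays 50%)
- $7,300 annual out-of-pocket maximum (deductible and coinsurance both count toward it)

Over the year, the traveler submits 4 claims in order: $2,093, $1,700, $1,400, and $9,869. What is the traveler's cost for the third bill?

#1 ($2,093): $1,354 finishes the deductible; $739 goes to coinsurance; traveler's 50% is $369.50. Traveler pays $1,723.50; OOP now $1,723.50.
#2 ($1,700): deductible already satisfied, so traveler's share is 50% × $1,700 = $850. Traveler pays $850; OOP now $2,573.50.
#3 ($1,400): deductible met; 50% of $1,400 = $700. Traveler owes $700 (running OOP $3,273.50).

$700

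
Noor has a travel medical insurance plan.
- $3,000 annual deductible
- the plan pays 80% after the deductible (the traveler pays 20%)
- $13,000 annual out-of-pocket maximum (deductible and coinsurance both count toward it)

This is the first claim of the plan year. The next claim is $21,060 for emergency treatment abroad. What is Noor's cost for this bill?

$6,612

Deductible not yet touched, so the first $3,000 of the bill goes to the deductible.
The remaining $18,060 (= $21,060 − $3,000) moves to coinsurance.
Coinsurance: $18,060 × 20% = $3,612.
Traveler responsibility before any cap: $3,000 + $3,612 = $6,612.
Cumulative spending $0 + $6,612 = $6,612 stays under the $13,000 maximum.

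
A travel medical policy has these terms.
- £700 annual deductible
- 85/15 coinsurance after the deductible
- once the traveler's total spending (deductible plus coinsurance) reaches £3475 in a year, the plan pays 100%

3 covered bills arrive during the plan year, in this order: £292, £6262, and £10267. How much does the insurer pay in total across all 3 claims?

£13702.85

#1 (£292): fully absorbed by the deductible. Traveler pays £292; OOP now £292. Insurer: £292 − £292 = £0.
#2 (£6262): deductible takes £408, £5854 remains; traveler's 15% is £878.10. Traveler pays £1286.10; OOP now £1578.10. Insurer: £6262 − £1286.10 = £4975.90.
#3 (£10267): deductible met; 15% of £10267 = £1540.05. Cost to traveler: £1540.05. OOP to date £3118.15. Plan pays £10267 − £1540.05 = £8726.95.
Insurer total: £0 + £4975.90 + £8726.95 = £13702.85.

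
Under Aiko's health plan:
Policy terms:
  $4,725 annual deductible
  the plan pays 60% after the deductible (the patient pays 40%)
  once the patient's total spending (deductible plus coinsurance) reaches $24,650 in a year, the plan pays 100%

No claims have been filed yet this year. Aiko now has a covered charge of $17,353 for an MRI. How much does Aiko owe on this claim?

$9,776.20

The full $4,725 deductible is still open; $4,725 of this bill applies to it.
After the $4,725 deductible portion, $17,353 − $4,725 = $12,628 is subject to coinsurance.
Coinsurance: $12,628 × 40% = $5,051.20.
That puts the patient's cost at $4,725 + $5,051.20 = $9,776.20 before any cap.
Year-to-date out-of-pocket becomes $0 + $9,776.20 = $9,776.20, still under the $24,650 maximum, so no cap applies.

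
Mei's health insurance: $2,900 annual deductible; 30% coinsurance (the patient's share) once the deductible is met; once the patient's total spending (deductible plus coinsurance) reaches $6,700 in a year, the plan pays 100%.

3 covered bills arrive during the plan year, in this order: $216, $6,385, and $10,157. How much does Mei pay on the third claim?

Claim 1 — $216: entire amount goes to the deductible. Patient owes $216 (running OOP $216).
Claim 2 — $6,385: deductible takes $2,684, $3,701 remains; patient's 30% is $1,110.30. Patient pays $3,794.30; OOP now $4,010.30.
Claim 3 — $10,157: deductible met; 30% of $10,157 = $3,047.10. That would push OOP to $7,057.40, over the $6,700 cap, so patient pays $6,700 − $4,010.30 = $2,689.70.

$2,689.70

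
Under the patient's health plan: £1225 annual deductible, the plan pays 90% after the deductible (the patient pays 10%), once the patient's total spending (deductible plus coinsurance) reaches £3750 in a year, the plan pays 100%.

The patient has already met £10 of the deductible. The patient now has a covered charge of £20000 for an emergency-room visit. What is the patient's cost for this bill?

£3093.50

£10 of the £1225 deductible is already met, leaving £1215.
That leaves £20000 − £1215 = £18785 for coinsurance.
Patient's 10% share of £18785 is £1878.50.
So the patient owes £1215 + £1878.50 = £3093.50 before any cap.
Cumulative spending £10 + £3093.50 = £3103.50 stays under the £3750 maximum.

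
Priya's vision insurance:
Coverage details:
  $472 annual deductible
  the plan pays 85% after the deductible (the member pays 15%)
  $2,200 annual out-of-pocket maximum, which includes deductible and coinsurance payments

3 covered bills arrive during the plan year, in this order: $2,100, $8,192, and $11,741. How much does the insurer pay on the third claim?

Claim 1 — $2,100: $472 finishes the deductible; $1,628 goes to coinsurance; member's 15% is $244.20. Member owes $716.20 (running OOP $716.20). Insurer: $2,100 − $716.20 = $1,383.80.
Claim 2 — $8,192: 15% coinsurance on $8,192 = $1,228.80. Cost to member: $1,228.80. OOP to date $1,945. Insurer: $8,192 − $1,228.80 = $6,963.20.
Claim 3 — $11,741: 15% coinsurance on $11,741 = $1,761.15. That would push OOP to $3,706.15, over the $2,200 cap, so member pays $2,200 − $1,945 = $255. Plan pays $11,741 − $255 = $11,486.

$11,486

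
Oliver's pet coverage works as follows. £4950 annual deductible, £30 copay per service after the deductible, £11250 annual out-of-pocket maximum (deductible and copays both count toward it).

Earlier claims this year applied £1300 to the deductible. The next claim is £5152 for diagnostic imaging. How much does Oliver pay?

£3680

£1300 of the £4950 deductible is already met, leaving £3650.
After the £3650 deductible portion, £5152 − £3650 = £1502 is subject to the copay.
Copay on this service: £30.
That puts the owner's cost at £3650 + £30 = £3680 before any cap.
Cumulative spending £1300 + £3680 = £4980 stays under the £11250 maximum.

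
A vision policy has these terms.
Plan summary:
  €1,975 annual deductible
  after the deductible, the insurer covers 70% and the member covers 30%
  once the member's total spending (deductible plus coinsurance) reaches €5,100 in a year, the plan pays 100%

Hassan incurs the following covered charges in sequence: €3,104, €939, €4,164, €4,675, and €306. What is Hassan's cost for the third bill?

€1,249.20

Bill 1, €3,104: deductible takes €1,975, €1,129 remains; 30% of €1,129 = €338.70. Member owes €2,313.70 (running OOP €2,313.70).
Bill 2, €939: deductible already satisfied, so member's share is 30% × €939 = €281.70. Member pays €281.70; OOP now €2,595.40.
Bill 3, €4,164: deductible met; 30% of €4,164 = €1,249.20. Cost to member: €1,249.20. OOP to date €3,844.60.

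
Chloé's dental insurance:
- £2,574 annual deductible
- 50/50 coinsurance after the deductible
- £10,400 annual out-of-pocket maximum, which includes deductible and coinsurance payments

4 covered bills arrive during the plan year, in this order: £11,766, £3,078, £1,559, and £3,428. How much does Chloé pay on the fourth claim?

£911.50

Bill 1, £11,766: £2,574 finishes the deductible; £9,192 goes to coinsurance; patient's 50% is £4,596. Patient pays £7,170; OOP now £7,170.
Bill 2, £3,078: 50% coinsurance on £3,078 = £1,539. Patient pays £1,539; OOP now £8,709.
Bill 3, £1,559: 50% coinsurance on £1,559 = £779.50. Cost to patient: £779.50. OOP to date £9,488.50.
Bill 4, £3,428: deductible already satisfied, so patient's share is 50% × £3,428 = £1,714. Adding that to £9,488.50 gives £11,202.50, past the £10,400 cap; patient pays only £10,400 − £9,488.50 = £911.50.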